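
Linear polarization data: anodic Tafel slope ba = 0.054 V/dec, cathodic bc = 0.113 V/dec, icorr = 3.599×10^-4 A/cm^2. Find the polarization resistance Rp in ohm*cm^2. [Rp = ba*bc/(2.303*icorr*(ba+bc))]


Apply the Stern-Geary equation: Rp = ba*bc / (2.303*icorr*(ba+bc))
ba*bc = 0.054*0.113 = 0.006102
ba+bc = 0.167; 2.303*icorr*(ba+bc) = 2.303*3.599×10^-4*0.167 = 1.384179×10^-4
Rp = 0.006102 / 1.384179×10^-4 = 44.08 ohm*cm^2

44.08 ohm*cm^2


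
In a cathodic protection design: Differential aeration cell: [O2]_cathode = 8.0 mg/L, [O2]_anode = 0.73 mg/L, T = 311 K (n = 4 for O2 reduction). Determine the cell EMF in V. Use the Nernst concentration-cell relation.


Apply the Nernst concentration-cell relation: E = (RT/nF)*ln(C_cathode/C_anode)
RT/nF = 8.314*311/(4*96485) = 0.00669963 V
ln(8.0/0.73) = 2.39415
E = 0.00669963 * 2.39415 = 0.01604 V

0.01604 V


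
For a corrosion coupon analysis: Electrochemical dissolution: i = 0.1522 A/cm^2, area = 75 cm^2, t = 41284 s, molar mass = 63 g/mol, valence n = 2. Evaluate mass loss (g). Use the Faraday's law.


Apply Faraday's law: m = i*A*t*M / (n*F)
Total charge passed Q = i*A*t = 0.1522*75*41284 = 471256.86 C
m = Q*M/(n*F) = 471256.86*63/(2*96485) = 153.8539 g

153.8539 g


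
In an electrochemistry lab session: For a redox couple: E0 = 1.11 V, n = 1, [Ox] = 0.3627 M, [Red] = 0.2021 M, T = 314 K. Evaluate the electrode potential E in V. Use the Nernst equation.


Apply the Nernst equation: E = E0 + (RT/nF)*ln([Ox]/[Red])
Step 1: RT/nF = 8.314*314/(1*96485) = 0.02705701 V
Step 2: [Ox]/[Red] = 0.3627/0.2021 = 1.794656
Step 3: ln(1.794656) = 0.584813
Step 4: correction = 0.02705701 * 0.584813 = 0.016 V
E = 1.11 + 0.016 = 1.126 V

1.126 V


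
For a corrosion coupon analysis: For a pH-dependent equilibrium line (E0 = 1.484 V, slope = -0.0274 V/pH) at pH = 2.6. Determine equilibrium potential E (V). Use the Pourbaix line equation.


Apply the Pourbaix line equation: E = E0 + slope*pH
E = 1.484 + (-0.0274)*2.6 = 1.484 + (-0.07124) = 1.41276 V
Rounded to 3 decimal places: E = 1.413 V

1.413 V


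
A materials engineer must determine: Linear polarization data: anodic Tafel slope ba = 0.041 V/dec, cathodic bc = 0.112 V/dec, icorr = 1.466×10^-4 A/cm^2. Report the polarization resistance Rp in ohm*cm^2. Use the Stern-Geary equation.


Apply the Stern-Geary equation: Rp = ba*bc / (2.303*icorr*(ba+bc))
ba*bc = 0.041*0.112 = 0.004592
ba+bc = 0.153; 2.303*icorr*(ba+bc) = 2.303*1.466×10^-4*0.153 = 5.1655829×10^-5
Rp = 0.004592 / 5.1655829×10^-5 = 88.9 ohm*cm^2

88.9 ohm*cm^2


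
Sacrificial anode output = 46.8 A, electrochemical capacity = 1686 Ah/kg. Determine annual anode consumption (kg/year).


Annual consumption = current * hours per year / capacity
Rate = 46.8 * 8760 / 1686 = 243.2 kg/year

243.2 kg/year


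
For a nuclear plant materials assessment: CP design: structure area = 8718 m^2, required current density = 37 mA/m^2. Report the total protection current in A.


I = area * current density, then convert mA → A (÷1000)
I = 8718 * 37 / 1000 = 322.57 A

322.57 A


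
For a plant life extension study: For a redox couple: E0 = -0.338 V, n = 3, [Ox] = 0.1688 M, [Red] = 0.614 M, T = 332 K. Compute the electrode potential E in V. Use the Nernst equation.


Apply the Nernst equation: E = E0 + (RT/nF)*ln([Ox]/[Red])
Step 1: RT/nF = 8.314*332/(3*96485) = 0.00953602 V
Step 2: [Ox]/[Red] = 0.1688/0.614 = 0.274919
Step 3: ln(0.274919) = -1.291279
Step 4: correction = 0.00953602 * -1.291279 = -0.012 V
E = -0.338 + -0.012 = -0.35 V

-0.35 V


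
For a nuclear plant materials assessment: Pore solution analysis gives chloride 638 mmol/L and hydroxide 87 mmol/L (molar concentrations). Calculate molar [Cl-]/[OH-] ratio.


Threshold parameter = [Cl-] / [OH-] (molar basis; both in mmol/L, so units cancel)
Ratio = 638 / 87 = 7.33

7.33


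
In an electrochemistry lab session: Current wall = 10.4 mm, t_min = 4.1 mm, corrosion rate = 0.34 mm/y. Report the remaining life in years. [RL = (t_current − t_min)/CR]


Apply the remaining-life relation: RL = (t_current − t_min) / CR
RL = (10.4 − 4.1) / 0.34 = 6.3 / 0.34 = 18.5 years

18.5 years


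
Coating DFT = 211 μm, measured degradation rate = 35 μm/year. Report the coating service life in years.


Service life = thickness / degradation rate
Life = 211 / 35 = 6.0 years

6.0 years


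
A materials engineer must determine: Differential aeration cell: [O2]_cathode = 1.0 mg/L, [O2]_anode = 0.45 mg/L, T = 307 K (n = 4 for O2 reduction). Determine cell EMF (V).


Apply the Nernst concentration-cell relation: E = (RT/nF)*ln(C_cathode/C_anode)
RT/nF = 8.314*307/(4*96485) = 0.00661346 V
ln(1.0/0.45) = 0.79851
E = 0.00661346 * 0.79851 = 0.00528 V

0.00528 V


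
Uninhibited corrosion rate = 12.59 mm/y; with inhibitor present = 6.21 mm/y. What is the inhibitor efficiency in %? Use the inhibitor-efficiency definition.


Apply the inhibitor-efficiency definition: IE = (CR_blank − CR_inh)/CR_blank × 100
IE = (12.59 − 6.21) / 12.59 × 100
IE = 6.38 / 12.59 × 100 = 50.7 %

50.7 %


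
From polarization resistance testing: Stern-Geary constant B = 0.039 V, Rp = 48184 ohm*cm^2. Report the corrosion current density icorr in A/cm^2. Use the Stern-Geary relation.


Apply the Stern-Geary relation: icorr = B / Rp
icorr = 0.039 / 48184 = 8.094×10^-7 A/cm^2

8.094×10^-7 A/cm^2


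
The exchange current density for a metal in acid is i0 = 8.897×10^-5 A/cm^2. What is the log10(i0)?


i0 = 8.897×10^-5 A/cm^2
log10(i0) = -4.051

-4.051


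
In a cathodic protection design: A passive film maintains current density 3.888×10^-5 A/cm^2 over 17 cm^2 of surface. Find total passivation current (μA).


I = i_pass * A, then convert A → μA (×10^6)
I = 3.888×10^-5 * 17 * 10^6 = 660.96 μA

660.96 μA


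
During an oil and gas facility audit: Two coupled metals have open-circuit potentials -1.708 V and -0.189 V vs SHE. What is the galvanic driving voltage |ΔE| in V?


Driving voltage is the absolute potential difference.
|ΔE| = |-1.708 − (-0.189)| = 1.519 V

1.519 V


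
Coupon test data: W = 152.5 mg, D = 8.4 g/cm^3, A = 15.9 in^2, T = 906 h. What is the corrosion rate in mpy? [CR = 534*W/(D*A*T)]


Apply the mpy weight-loss relation: CR = 534 * W / (D * A * T)
Numerator: 534 * 152.5 = 81435.0
Denominator: 8.4 * 15.9 * 906 = 121005.36
CR = 81435.0 / 121005.36 = 0.67299 mpy

0.67299 mpy


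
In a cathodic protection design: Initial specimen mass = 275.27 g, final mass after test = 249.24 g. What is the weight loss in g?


Weight loss = initial − final
WL = 275.27 − 249.24 = 26.03 g

26.03 g


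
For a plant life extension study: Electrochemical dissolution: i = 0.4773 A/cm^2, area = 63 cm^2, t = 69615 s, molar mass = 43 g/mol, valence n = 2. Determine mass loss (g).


Apply Faraday's law: m = i*A*t*M / (n*F)
Total charge passed Q = i*A*t = 0.4773*63*69615 = 2093316.0885 C
m = Q*M/(n*F) = 2093316.0885*43/(2*96485) = 466.459 g

466.459 g


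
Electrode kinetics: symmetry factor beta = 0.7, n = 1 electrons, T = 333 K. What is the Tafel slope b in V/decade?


Apply the Tafel slope relation: b = 2.303*R*T/(beta*n*F)
Numerator: 2.303 * 8.314 * 333 = 6376.0
Denominator: 0.7 * 1 * 96485 = 67539.5
b = 6376.0 / 67539.5 = 0.0944 V/decade

0.0944 V/decade


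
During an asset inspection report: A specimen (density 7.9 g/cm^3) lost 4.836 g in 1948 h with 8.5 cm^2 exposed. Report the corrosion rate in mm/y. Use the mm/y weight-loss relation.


Apply the mm/y weight-loss relation: CR = 87600 * W / (D * A * T)
Numerator: 87600 * 4.836 = 423633.6
Denominator: 7.9 * 8.5 * 1948 = 130808.2
CR = 423633.6 / 130808.2 = 3.238586 mm/y

3.238586 mm/y


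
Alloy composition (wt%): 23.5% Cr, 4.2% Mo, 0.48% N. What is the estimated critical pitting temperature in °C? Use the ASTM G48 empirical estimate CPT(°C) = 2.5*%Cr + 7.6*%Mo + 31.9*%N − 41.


Apply the ASTM G48 empirical CPT estimate: CPT(°C) = 2.5*%Cr + 7.6*%Mo + 31.9*%N − 41
2.5*23.5 = 58.75; 7.6*4.2 = 31.92; 31.9*0.48 = 15.312
CPT = 58.75 + 31.92 + 15.312 − 41 = 64.982 °C
Rounded to 0.1 °C: CPT ≈ 65.0 °C

65.0 °C


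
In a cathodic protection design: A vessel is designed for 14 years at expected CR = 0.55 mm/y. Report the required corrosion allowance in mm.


Corrosion allowance = CR × design life
CA = 0.55 * 14 = 7.7 mm

7.7 mm


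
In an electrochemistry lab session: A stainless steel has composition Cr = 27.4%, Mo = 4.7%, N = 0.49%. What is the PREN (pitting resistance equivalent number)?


Apply the PREN formula: PREN = Cr + 3.3*Mo + 16*N
PREN = 27.4 + 3.3*4.7 + 16*0.49
PREN = 27.4 + 15.51 + 7.84 = 50.75

50.75


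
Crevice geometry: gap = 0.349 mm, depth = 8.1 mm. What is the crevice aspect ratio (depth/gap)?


Aspect ratio = depth / gap
Ratio = 8.1 / 0.349 = 23.2

23.2


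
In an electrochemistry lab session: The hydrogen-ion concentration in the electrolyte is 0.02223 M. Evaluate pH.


pH = −log10[H+]
pH = −log10(0.02223) = 1.65

1.65


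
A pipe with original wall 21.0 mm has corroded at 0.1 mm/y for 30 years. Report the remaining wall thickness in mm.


Remaining wall = original − CR × time
t = 21.0 − 0.1*30 = 21.0 − 3.0 = 18.0 mm

18.0 mm


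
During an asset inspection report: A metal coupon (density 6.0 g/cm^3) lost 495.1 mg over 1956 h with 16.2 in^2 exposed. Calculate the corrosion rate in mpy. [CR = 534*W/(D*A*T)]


Apply the mpy weight-loss relation: CR = 534 * W / (D * A * T)
Numerator: 534 * 495.1 = 264383.4
Denominator: 6.0 * 16.2 * 1956 = 190123.2
CR = 264383.4 / 190123.2 = 1.39059 mpy

1.39059 mpy


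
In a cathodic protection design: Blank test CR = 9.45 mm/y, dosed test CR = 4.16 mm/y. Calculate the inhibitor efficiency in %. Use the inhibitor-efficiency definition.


Apply the inhibitor-efficiency definition: IE = (CR_blank − CR_inh)/CR_blank × 100
IE = (9.45 − 4.16) / 9.45 × 100
IE = 5.29 / 9.45 × 100 = 56.0 %

56.0 %


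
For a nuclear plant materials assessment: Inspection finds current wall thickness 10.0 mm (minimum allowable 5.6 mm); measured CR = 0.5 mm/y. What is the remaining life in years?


Apply the remaining-life relation: RL = (t_current − t_min) / CR
RL = (10.0 − 5.6) / 0.5 = 4.4 / 0.5 = 8.8 years

8.8 years


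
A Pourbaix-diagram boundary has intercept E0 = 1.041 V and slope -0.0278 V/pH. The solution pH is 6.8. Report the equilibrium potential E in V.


Apply the Pourbaix line equation: E = E0 + slope*pH
E = 1.041 + (-0.0278)*6.8 = 1.041 + (-0.18904) = 0.85196 V
Rounded to 4 decimal places: E = 0.8520 V

0.8520 V


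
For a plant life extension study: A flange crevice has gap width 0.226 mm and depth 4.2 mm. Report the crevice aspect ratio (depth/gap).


Aspect ratio = depth / gap
Ratio = 4.2 / 0.226 = 18.6

18.6


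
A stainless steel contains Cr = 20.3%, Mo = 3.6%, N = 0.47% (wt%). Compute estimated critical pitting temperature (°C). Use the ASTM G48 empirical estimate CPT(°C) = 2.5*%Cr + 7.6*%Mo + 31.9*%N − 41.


Apply the ASTM G48 empirical CPT estimate: CPT(°C) = 2.5*%Cr + 7.6*%Mo + 31.9*%N − 41
2.5*20.3 = 50.75; 7.6*3.6 = 27.36; 31.9*0.47 = 14.993
CPT = 50.75 + 27.36 + 14.993 − 41 = 52.103 °C
Rounded to 0.1 °C: CPT ≈ 52.1 °C

52.1 °C


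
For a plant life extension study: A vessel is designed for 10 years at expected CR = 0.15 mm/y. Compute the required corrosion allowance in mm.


Corrosion allowance = CR × design life
CA = 0.15 * 10 = 1.5 mm

1.5 mm


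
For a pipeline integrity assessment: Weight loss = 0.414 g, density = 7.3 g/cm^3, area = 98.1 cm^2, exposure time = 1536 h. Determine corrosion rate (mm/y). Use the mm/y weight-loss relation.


Apply the mm/y weight-loss relation: CR = 87600 * W / (D * A * T)
Numerator: 87600 * 0.414 = 36266.4
Denominator: 7.3 * 98.1 * 1536 = 1099975.68
CR = 36266.4 / 1099975.68 = 0.03297 mm/y

0.03297 mm/y


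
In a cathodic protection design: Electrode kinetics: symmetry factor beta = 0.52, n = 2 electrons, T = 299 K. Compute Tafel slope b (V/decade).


Apply the Tafel slope relation: b = 2.303*R*T/(beta*n*F)
Numerator: 2.303 * 8.314 * 299 = 5725.0
Denominator: 0.52 * 2 * 96485 = 100344.4
b = 5725.0 / 100344.4 = 0.0571 V/decade

0.0571 V/decade


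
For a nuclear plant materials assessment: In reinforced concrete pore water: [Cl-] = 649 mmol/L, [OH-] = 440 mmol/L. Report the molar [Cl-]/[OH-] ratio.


Threshold parameter = [Cl-] / [OH-] (molar basis; both in mmol/L, so units cancel)
Ratio = 649 / 440 = 1.48

1.48


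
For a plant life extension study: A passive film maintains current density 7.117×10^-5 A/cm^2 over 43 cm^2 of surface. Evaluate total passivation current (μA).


I = i_pass * A, then convert A → μA (×10^6)
I = 7.117×10^-5 * 43 * 10^6 = 3060.31 μA

3060.31 μA


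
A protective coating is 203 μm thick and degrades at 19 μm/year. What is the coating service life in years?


Service life = thickness / degradation rate
Life = 203 / 19 = 10.7 years

10.7 years


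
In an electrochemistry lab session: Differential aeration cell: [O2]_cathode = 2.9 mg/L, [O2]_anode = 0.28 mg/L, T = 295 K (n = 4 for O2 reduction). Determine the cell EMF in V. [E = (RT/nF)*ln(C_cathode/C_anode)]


Apply the Nernst concentration-cell relation: E = (RT/nF)*ln(C_cathode/C_anode)
RT/nF = 8.314*295/(4*96485) = 0.00635495 V
ln(2.9/0.28) = 2.33768
E = 0.00635495 * 2.33768 = 0.01486 V

0.01486 V


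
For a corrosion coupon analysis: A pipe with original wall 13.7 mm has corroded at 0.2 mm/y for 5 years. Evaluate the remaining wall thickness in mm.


Remaining wall = original − CR × time
t = 13.7 − 0.2*5 = 13.7 − 1.0 = 12.7 mm

12.7 mm


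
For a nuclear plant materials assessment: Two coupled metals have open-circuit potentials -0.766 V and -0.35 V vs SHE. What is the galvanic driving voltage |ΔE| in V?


Driving voltage is the absolute potential difference.
|ΔE| = |-0.766 − (-0.35)| = 0.416 V

0.416 V


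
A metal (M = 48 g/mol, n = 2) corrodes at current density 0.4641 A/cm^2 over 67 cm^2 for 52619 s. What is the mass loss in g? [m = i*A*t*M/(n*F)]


Apply Faraday's law: m = i*A*t*M / (n*F)
Total charge passed Q = i*A*t = 0.4641*67*52619 = 1636172.0193 C
m = Q*M/(n*F) = 1636172.0193*48/(2*96485) = 406.98687 g

406.98687 g


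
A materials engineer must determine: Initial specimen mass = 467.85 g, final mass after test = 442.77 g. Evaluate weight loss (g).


Weight loss = initial − final
WL = 467.85 − 442.77 = 25.08 g

25.08 g


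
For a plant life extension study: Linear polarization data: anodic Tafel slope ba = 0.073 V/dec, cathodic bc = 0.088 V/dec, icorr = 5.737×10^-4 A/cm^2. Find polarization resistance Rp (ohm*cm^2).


Apply the Stern-Geary equation: Rp = ba*bc / (2.303*icorr*(ba+bc))
ba*bc = 0.073*0.088 = 0.006424
ba+bc = 0.161; 2.303*icorr*(ba+bc) = 2.303*5.737×10^-4*0.161 = 2.1271821×10^-4
Rp = 0.006424 / 2.1271821×10^-4 = 30.2 ohm*cm^2

30.2 ohm*cm^2


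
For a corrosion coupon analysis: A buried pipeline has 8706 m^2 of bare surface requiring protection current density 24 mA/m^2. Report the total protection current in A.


I = area * current density, then convert mA → A (÷1000)
I = 8706 * 24 / 1000 = 208.94 A

208.94 A


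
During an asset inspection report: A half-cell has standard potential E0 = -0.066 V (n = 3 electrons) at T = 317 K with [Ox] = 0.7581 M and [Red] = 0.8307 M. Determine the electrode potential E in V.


Apply the Nernst equation: E = E0 + (RT/nF)*ln([Ox]/[Red])
Step 1: RT/nF = 8.314*317/(3*96485) = 0.00910517 V
Step 2: [Ox]/[Red] = 0.7581/0.8307 = 0.912604
Step 3: ln(0.912604) = -0.091453
Step 4: correction = 0.00910517 * -0.091453 = -0.001 V
E = -0.066 + -0.001 = -0.067 V

-0.067 V


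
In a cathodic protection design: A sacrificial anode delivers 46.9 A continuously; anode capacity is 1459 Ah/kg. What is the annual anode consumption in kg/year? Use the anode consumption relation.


Annual consumption = current * hours per year / capacity
Rate = 46.9 * 8760 / 1459 = 281.6 kg/year

281.6 kg/year


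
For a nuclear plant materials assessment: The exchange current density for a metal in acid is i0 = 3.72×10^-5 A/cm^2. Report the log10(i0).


i0 = 3.72×10^-5 A/cm^2
log10(i0) = -4.429

-4.429


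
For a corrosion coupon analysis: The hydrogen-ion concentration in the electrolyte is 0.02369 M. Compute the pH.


pH = −log10[H+]
pH = −log10(0.02369) = 1.63

1.63


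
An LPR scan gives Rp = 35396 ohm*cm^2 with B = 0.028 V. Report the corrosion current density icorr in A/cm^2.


Apply the Stern-Geary relation: icorr = B / Rp
icorr = 0.028 / 35396 = 7.91×10^-7 A/cm^2

7.91×10^-7 A/cm^2


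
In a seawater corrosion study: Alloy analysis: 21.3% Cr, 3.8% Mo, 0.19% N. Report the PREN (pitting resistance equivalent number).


Apply the PREN formula: PREN = Cr + 3.3*Mo + 16*N
PREN = 21.3 + 3.3*3.8 + 16*0.19
PREN = 21.3 + 12.54 + 3.04 = 36.88

36.88


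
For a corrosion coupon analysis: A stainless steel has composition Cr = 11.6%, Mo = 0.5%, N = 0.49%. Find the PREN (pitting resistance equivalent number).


Apply the PREN formula: PREN = Cr + 3.3*Mo + 16*N
PREN = 11.6 + 3.3*0.5 + 16*0.49
PREN = 11.6 + 1.65 + 7.84 = 21.09

21.09


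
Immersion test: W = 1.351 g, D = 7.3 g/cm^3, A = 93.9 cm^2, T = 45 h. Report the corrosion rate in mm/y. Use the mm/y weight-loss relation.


Apply the mm/y weight-loss relation: CR = 87600 * W / (D * A * T)
Numerator: 87600 * 1.351 = 118347.6
Denominator: 7.3 * 93.9 * 45 = 30846.15
CR = 118347.6 / 30846.15 = 3.83671 mm/y

3.83671 mm/y


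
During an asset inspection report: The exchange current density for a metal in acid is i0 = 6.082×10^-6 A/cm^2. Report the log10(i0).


i0 = 6.082×10^-6 A/cm^2
log10(i0) = -5.216

-5.216


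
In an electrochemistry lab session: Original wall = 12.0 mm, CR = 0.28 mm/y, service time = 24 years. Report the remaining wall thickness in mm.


Remaining wall = original − CR × time
t = 12.0 − 0.28*24 = 12.0 − 6.72 = 5.28 mm

5.28 mm


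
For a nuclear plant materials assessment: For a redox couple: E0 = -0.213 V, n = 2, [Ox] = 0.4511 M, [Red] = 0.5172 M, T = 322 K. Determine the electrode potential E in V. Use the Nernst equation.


Apply the Nernst equation: E = E0 + (RT/nF)*ln([Ox]/[Red])
Step 1: RT/nF = 8.314*322/(2*96485) = 0.01387318 V
Step 2: [Ox]/[Red] = 0.4511/0.5172 = 0.872196
Step 3: ln(0.872196) = -0.136741
Step 4: correction = 0.01387318 * -0.136741 = -0.002 V
E = -0.213 + -0.002 = -0.215 V

-0.215 V


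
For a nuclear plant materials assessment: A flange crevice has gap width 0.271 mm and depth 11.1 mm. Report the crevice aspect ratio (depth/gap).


Aspect ratio = depth / gap
Ratio = 11.1 / 0.271 = 41.0

41.0


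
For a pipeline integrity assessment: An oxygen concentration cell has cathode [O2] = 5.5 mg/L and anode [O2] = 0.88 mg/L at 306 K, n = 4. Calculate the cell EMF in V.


Apply the Nernst concentration-cell relation: E = (RT/nF)*ln(C_cathode/C_anode)
RT/nF = 8.314*306/(4*96485) = 0.00659192 V
ln(5.5/0.88) = 1.83258
E = 0.00659192 * 1.83258 = 0.01208 V

0.01208 V


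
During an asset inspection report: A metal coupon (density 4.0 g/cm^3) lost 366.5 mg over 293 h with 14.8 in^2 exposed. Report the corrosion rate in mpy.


Apply the mpy weight-loss relation: CR = 534 * W / (D * A * T)
Numerator: 534 * 366.5 = 195711.0
Denominator: 4.0 * 14.8 * 293 = 17345.6
CR = 195711.0 / 17345.6 = 11.283 mpy

11.283 mpy


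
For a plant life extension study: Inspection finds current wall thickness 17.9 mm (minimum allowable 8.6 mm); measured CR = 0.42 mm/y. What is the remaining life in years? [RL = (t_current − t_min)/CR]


Apply the remaining-life relation: RL = (t_current − t_min) / CR
RL = (17.9 − 8.6) / 0.42 = 9.3 / 0.42 = 22.1 years

22.1 years


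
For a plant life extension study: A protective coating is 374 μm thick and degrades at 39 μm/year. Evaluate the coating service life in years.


Service life = thickness / degradation rate
Life = 374 / 39 = 9.6 years

9.6 years


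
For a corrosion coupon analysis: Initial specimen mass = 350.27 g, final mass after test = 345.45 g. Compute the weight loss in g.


Weight loss = initial − final
WL = 350.27 − 345.45 = 4.82 g

4.82 g


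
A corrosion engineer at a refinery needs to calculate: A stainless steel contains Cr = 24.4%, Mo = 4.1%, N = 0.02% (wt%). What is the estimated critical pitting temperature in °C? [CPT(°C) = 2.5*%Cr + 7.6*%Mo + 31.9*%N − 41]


Apply the ASTM G48 empirical CPT estimate: CPT(°C) = 2.5*%Cr + 7.6*%Mo + 31.9*%N − 41
2.5*24.4 = 61; 7.6*4.1 = 31.16; 31.9*0.02 = 0.638
CPT = 61 + 31.16 + 0.638 − 41 = 51.798 °C
Rounded to 0.1 °C: CPT ≈ 51.8 °C

51.8 °C


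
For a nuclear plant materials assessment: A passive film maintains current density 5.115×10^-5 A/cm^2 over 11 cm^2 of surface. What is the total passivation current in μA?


I = i_pass * A, then convert A → μA (×10^6)
I = 5.115×10^-5 * 11 * 10^6 = 562.65 μA

562.65 μA


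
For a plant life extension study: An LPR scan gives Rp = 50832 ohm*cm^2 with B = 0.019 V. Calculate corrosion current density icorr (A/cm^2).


Apply the Stern-Geary relation: icorr = B / Rp
icorr = 0.019 / 50832 = 3.738×10^-7 A/cm^2

3.738×10^-7 A/cm^2


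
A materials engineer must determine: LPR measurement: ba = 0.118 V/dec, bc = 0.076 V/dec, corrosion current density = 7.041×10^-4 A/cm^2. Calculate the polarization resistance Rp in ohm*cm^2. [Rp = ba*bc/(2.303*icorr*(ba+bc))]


Apply the Stern-Geary equation: Rp = ba*bc / (2.303*icorr*(ba+bc))
ba*bc = 0.118*0.076 = 0.008968
ba+bc = 0.194; 2.303*icorr*(ba+bc) = 2.303*7.041×10^-4*0.194 = 3.1457921×10^-4
Rp = 0.008968 / 3.1457921×10^-4 = 28.5 ohm*cm^2

28.5 ohm*cm^2


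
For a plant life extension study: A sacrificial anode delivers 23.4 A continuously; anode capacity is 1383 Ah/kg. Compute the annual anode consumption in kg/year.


Annual consumption = current * hours per year / capacity
Rate = 23.4 * 8760 / 1383 = 148.2 kg/year

148.2 kg/year


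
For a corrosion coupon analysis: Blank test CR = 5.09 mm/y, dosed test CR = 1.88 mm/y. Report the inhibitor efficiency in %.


Apply the inhibitor-efficiency definition: IE = (CR_blank − CR_inh)/CR_blank × 100
IE = (5.09 − 1.88) / 5.09 × 100
IE = 3.21 / 5.09 × 100 = 63.1 %

63.1 %


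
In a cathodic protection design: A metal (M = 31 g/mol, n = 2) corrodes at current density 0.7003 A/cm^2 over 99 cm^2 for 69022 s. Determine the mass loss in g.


Apply Faraday's law: m = i*A*t*M / (n*F)
Total charge passed Q = i*A*t = 0.7003*99*69022 = 4785274.5534 C
m = Q*M/(n*F) = 4785274.5534*31/(2*96485) = 768.739 g

768.739 g


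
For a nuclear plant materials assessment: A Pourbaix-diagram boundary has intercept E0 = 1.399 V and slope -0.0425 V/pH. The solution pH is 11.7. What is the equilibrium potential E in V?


Apply the Pourbaix line equation: E = E0 + slope*pH
E = 1.399 + (-0.0425)*11.7 = 1.399 + (-0.49725) = 0.90175 V
Rounded to 3 decimal places: E = 0.902 V

0.902 V


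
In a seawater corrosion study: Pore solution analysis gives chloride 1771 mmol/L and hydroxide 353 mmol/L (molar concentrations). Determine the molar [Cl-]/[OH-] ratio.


Threshold parameter = [Cl-] / [OH-] (molar basis; both in mmol/L, so units cancel)
Ratio = 1771 / 353 = 5.02

5.02


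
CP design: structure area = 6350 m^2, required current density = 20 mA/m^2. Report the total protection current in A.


I = area * current density, then convert mA → A (÷1000)
I = 6350 * 20 / 1000 = 127.0 A

127.0 A


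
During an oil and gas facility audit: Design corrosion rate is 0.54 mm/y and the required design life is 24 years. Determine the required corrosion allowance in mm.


Corrosion allowance = CR × design life
CA = 0.54 * 24 = 12.96 mm

12.96 mm


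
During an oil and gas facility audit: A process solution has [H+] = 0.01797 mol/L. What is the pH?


pH = −log10[H+]
pH = −log10(0.01797) = 1.75

1.75


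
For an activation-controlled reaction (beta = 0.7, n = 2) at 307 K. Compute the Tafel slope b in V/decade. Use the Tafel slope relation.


Apply the Tafel slope relation: b = 2.303*R*T/(beta*n*F)
Numerator: 2.303 * 8.314 * 307 = 5878.17
Denominator: 0.7 * 2 * 96485 = 135079.0
b = 5878.17 / 135079.0 = 0.0435 V/decade

0.0435 V/decade


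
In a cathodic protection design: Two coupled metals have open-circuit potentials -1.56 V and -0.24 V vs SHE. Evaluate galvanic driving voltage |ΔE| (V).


Driving voltage is the absolute potential difference.
|ΔE| = |-1.56 − (-0.24)| = 1.32 V

1.32 V


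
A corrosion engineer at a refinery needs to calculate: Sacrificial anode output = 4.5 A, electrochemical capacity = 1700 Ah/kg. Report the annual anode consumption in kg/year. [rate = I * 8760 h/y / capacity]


Annual consumption = current * hours per year / capacity
Rate = 4.5 * 8760 / 1700 = 23.2 kg/year

23.2 kg/year


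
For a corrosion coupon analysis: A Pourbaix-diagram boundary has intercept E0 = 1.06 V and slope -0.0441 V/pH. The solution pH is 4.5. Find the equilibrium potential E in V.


Apply the Pourbaix line equation: E = E0 + slope*pH
E = 1.06 + (-0.0441)*4.5 = 1.06 + (-0.19845) = 0.86155 V
Rounded to 3 decimal places: E = 0.862 V

0.862 V


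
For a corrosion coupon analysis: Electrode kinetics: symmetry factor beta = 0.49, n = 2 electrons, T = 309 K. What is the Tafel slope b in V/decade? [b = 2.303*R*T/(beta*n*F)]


Apply the Tafel slope relation: b = 2.303*R*T/(beta*n*F)
Numerator: 2.303 * 8.314 * 309 = 5916.47
Denominator: 0.49 * 2 * 96485 = 94555.3
b = 5916.47 / 94555.3 = 0.063 V/decade

0.063 V/decade


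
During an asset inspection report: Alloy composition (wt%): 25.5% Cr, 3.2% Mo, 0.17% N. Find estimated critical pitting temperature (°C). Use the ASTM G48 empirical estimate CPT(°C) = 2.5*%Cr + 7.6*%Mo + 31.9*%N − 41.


Apply the ASTM G48 empirical CPT estimate: CPT(°C) = 2.5*%Cr + 7.6*%Mo + 31.9*%N − 41
2.5*25.5 = 63.75; 7.6*3.2 = 24.32; 31.9*0.17 = 5.423
CPT = 63.75 + 24.32 + 5.423 − 41 = 52.493 °C
Rounded to 0.1 °C: CPT ≈ 52.5 °C

52.5 °C


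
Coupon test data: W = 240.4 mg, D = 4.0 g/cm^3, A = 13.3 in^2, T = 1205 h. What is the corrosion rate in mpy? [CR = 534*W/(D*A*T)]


Apply the mpy weight-loss relation: CR = 534 * W / (D * A * T)
Numerator: 534 * 240.4 = 128373.6
Denominator: 4.0 * 13.3 * 1205 = 64106.0
CR = 128373.6 / 64106.0 = 2.0025 mpy

2.0025 mpy


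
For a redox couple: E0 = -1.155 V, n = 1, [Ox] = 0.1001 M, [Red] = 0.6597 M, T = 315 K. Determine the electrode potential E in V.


Apply the Nernst equation: E = E0 + (RT/nF)*ln([Ox]/[Red])
Step 1: RT/nF = 8.314*315/(1*96485) = 0.02714318 V
Step 2: [Ox]/[Red] = 0.1001/0.6597 = 0.151736
Step 3: ln(0.151736) = -1.885613
Step 4: correction = 0.02714318 * -1.885613 = -0.051 V
E = -1.155 + -0.051 = -1.206 V

-1.206 V


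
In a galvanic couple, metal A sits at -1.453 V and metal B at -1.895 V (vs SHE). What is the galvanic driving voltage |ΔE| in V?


Driving voltage is the absolute potential difference.
|ΔE| = |-1.453 − (-1.895)| = 0.442 V

0.442 V


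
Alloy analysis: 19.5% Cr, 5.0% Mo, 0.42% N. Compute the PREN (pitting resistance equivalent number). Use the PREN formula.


Apply the PREN formula: PREN = Cr + 3.3*Mo + 16*N
PREN = 19.5 + 3.3*5.0 + 16*0.42
PREN = 19.5 + 16.5 + 6.72 = 42.72

42.72


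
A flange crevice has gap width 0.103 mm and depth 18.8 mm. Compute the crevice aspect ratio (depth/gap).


Aspect ratio = depth / gap
Ratio = 18.8 / 0.103 = 182.5

182.5


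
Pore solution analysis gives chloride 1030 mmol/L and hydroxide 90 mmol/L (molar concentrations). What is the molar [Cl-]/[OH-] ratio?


Threshold parameter = [Cl-] / [OH-] (molar basis; both in mmol/L, so units cancel)
Ratio = 1030 / 90 = 11.44

11.44


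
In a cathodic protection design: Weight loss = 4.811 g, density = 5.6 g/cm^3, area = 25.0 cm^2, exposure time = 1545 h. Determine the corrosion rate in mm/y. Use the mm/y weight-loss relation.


Apply the mm/y weight-loss relation: CR = 87600 * W / (D * A * T)
Numerator: 87600 * 4.811 = 421443.6
Denominator: 5.6 * 25.0 * 1545 = 216300.0
CR = 421443.6 / 216300.0 = 1.948422 mm/y

1.948422 mm/y


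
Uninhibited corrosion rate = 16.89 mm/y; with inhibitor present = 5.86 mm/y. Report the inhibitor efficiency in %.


Apply the inhibitor-efficiency definition: IE = (CR_blank − CR_inh)/CR_blank × 100
IE = (16.89 − 5.86) / 16.89 × 100
IE = 11.03 / 16.89 × 100 = 65.3 %

65.3 %


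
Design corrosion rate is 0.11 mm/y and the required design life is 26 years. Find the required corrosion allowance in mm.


Corrosion allowance = CR × design life
CA = 0.11 * 26 = 2.86 mm

2.86 mm


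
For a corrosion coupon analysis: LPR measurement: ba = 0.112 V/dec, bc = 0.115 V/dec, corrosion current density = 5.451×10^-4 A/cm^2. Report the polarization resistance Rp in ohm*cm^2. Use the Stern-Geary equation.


Apply the Stern-Geary equation: Rp = ba*bc / (2.303*icorr*(ba+bc))
ba*bc = 0.112*0.115 = 0.01288
ba+bc = 0.227; 2.303*icorr*(ba+bc) = 2.303*5.451×10^-4*0.227 = 2.8496792×10^-4
Rp = 0.01288 / 2.8496792×10^-4 = 45.2 ohm*cm^2

45.2 ohm*cm^2


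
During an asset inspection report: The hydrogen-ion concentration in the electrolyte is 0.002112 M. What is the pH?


pH = −log10[H+]
pH = −log10(0.002112) = 2.68

2.68


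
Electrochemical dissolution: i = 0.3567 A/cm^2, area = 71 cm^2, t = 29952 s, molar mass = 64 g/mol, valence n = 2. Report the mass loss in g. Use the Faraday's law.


Apply Faraday's law: m = i*A*t*M / (n*F)
Total charge passed Q = i*A*t = 0.3567*71*29952 = 758555.3664 C
m = Q*M/(n*F) = 758555.3664*64/(2*96485) = 251.58078 g

251.58078 g


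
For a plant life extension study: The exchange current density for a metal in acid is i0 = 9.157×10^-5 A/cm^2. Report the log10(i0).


i0 = 9.157×10^-5 A/cm^2
log10(i0) = -4.038

-4.038


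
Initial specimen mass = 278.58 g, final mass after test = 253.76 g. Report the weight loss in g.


Weight loss = initial − final
WL = 278.58 − 253.76 = 24.82 g

24.82 g


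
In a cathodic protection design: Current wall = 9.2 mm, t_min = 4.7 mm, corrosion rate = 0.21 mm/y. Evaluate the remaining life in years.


Apply the remaining-life relation: RL = (t_current − t_min) / CR
RL = (9.2 − 4.7) / 0.21 = 4.5 / 0.21 = 21.4 years

21.4 years


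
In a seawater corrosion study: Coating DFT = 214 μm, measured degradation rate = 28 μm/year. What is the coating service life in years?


Service life = thickness / degradation rate
Life = 214 / 28 = 7.6 years

7.6 years


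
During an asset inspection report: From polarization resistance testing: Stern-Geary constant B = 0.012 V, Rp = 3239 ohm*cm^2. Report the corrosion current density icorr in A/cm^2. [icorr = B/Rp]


Apply the Stern-Geary relation: icorr = B / Rp
icorr = 0.012 / 3239 = 3.705×10^-6 A/cm^2

3.705×10^-6 A/cm^2


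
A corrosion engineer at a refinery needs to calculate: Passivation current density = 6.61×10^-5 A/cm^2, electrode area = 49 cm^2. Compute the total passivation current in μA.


I = i_pass * A, then convert A → μA (×10^6)
I = 6.61×10^-5 * 49 * 10^6 = 3238.9 μA

3238.9 μA


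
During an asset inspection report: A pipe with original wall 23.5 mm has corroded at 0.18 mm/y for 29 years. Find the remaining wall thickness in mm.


Remaining wall = original − CR × time
t = 23.5 − 0.18*29 = 23.5 − 5.22 = 18.28 mm

18.28 mm


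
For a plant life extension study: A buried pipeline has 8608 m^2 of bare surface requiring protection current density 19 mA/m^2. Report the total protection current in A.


I = area * current density, then convert mA → A (÷1000)
I = 8608 * 19 / 1000 = 163.55 A

163.55 A


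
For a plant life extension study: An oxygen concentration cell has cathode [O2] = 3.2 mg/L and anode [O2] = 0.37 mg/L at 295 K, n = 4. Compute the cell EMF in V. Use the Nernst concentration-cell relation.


Apply the Nernst concentration-cell relation: E = (RT/nF)*ln(C_cathode/C_anode)
RT/nF = 8.314*295/(4*96485) = 0.00635495 V
ln(3.2/0.37) = 2.1574
E = 0.00635495 * 2.1574 = 0.01371 V

0.01371 V


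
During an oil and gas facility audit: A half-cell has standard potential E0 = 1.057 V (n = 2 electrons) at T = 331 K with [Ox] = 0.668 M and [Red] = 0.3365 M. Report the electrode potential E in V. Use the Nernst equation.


Apply the Nernst equation: E = E0 + (RT/nF)*ln([Ox]/[Red])
Step 1: RT/nF = 8.314*331/(2*96485) = 0.01426094 V
Step 2: [Ox]/[Red] = 0.668/0.3365 = 1.985141
Step 3: ln(1.985141) = 0.68569
Step 4: correction = 0.01426094 * 0.68569 = 0.0098 V
E = 1.057 + 0.0098 = 1.0668 V

1.0668 V


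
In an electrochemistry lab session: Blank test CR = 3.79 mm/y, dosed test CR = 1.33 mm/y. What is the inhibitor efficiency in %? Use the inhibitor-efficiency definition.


Apply the inhibitor-efficiency definition: IE = (CR_blank − CR_inh)/CR_blank × 100
IE = (3.79 − 1.33) / 3.79 × 100
IE = 2.46 / 3.79 × 100 = 64.9 %

64.9 %


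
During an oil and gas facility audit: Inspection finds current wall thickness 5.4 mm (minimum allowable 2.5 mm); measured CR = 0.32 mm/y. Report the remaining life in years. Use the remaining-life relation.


Apply the remaining-life relation: RL = (t_current − t_min) / CR
RL = (5.4 − 2.5) / 0.32 = 2.9 / 0.32 = 9.1 years

9.1 years


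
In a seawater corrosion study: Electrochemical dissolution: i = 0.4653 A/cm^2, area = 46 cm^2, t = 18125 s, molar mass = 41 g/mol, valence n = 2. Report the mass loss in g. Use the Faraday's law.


Apply Faraday's law: m = i*A*t*M / (n*F)
Total charge passed Q = i*A*t = 0.4653*46*18125 = 387943.875 C
m = Q*M/(n*F) = 387943.875*41/(2*96485) = 82.42576 g

82.42576 g


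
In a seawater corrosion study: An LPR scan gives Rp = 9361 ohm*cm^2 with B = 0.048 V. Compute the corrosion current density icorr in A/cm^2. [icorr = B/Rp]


Apply the Stern-Geary relation: icorr = B / Rp
icorr = 0.048 / 9361 = 5.128×10^-6 A/cm^2

5.128×10^-6 A/cm^2


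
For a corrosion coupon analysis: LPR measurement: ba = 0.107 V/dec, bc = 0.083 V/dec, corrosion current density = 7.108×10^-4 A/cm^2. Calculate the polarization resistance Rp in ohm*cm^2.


Apply the Stern-Geary equation: Rp = ba*bc / (2.303*icorr*(ba+bc))
ba*bc = 0.107*0.083 = 0.008881
ba+bc = 0.19; 2.303*icorr*(ba+bc) = 2.303*7.108×10^-4*0.19 = 3.1102476×10^-4
Rp = 0.008881 / 3.1102476×10^-4 = 28.55 ohm*cm^2

28.55 ohm*cm^2


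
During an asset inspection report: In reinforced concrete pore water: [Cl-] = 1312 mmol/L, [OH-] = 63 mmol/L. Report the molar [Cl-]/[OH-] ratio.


Threshold parameter = [Cl-] / [OH-] (molar basis; both in mmol/L, so units cancel)
Ratio = 1312 / 63 = 20.83

20.83


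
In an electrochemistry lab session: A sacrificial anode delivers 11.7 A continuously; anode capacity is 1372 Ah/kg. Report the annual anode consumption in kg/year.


Annual consumption = current * hours per year / capacity
Rate = 11.7 * 8760 / 1372 = 74.7 kg/year

74.7 kg/year


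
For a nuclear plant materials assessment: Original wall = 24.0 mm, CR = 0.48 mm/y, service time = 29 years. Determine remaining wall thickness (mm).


Remaining wall = original − CR × time
t = 24.0 − 0.48*29 = 24.0 − 13.92 = 10.08 mm

10.08 mm


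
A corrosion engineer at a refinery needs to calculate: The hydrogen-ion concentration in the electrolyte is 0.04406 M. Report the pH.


pH = −log10[H+]
pH = −log10(0.04406) = 1.36

1.36


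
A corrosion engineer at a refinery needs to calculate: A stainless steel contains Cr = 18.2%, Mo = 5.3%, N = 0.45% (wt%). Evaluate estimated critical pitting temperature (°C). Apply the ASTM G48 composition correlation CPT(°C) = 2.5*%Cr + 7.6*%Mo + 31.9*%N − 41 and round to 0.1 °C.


Apply the ASTM G48 empirical CPT estimate: CPT(°C) = 2.5*%Cr + 7.6*%Mo + 31.9*%N − 41
2.5*18.2 = 45.5; 7.6*5.3 = 40.28; 31.9*0.45 = 14.355
CPT = 45.5 + 40.28 + 14.355 − 41 = 59.135 °C
Rounded to 0.1 °C: CPT ≈ 59.1 °C

59.1 °C


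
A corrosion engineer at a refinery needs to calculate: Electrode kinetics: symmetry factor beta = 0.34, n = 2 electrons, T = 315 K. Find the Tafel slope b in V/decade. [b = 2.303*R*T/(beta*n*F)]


Apply the Tafel slope relation: b = 2.303*R*T/(beta*n*F)
Numerator: 2.303 * 8.314 * 315 = 6031.35
Denominator: 0.34 * 2 * 96485 = 65609.8
b = 6031.35 / 65609.8 = 0.092 V/decade

0.092 V/decade


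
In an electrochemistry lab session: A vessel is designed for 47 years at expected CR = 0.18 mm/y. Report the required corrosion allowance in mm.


Corrosion allowance = CR × design life
CA = 0.18 * 47 = 8.46 mm

8.46 mm


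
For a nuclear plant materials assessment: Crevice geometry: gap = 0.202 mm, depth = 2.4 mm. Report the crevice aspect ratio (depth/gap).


Aspect ratio = depth / gap
Ratio = 2.4 / 0.202 = 11.9

11.9


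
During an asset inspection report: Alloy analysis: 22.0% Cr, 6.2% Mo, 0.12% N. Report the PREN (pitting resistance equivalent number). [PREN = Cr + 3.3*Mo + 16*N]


Apply the PREN formula: PREN = Cr + 3.3*Mo + 16*N
PREN = 22.0 + 3.3*6.2 + 16*0.12
PREN = 22.0 + 20.46 + 1.92 = 44.38

44.38


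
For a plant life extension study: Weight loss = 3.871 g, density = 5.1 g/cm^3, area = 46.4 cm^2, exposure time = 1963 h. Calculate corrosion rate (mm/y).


Apply the mm/y weight-loss relation: CR = 87600 * W / (D * A * T)
Numerator: 87600 * 3.871 = 339099.6
Denominator: 5.1 * 46.4 * 1963 = 464524.32
CR = 339099.6 / 464524.32 = 0.72999 mm/y

0.72999 mm/y


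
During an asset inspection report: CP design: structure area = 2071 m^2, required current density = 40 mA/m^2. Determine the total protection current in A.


I = area * current density, then convert mA → A (÷1000)
I = 2071 * 40 / 1000 = 82.84 A

82.84 A


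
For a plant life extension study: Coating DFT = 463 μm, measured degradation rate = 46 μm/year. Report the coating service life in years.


Service life = thickness / degradation rate
Life = 463 / 46 = 10.1 years

10.1 years


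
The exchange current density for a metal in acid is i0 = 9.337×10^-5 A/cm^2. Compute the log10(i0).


i0 = 9.337×10^-5 A/cm^2
log10(i0) = -4.03

-4.03


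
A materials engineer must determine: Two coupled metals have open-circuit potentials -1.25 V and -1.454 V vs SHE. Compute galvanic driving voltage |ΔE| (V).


Driving voltage is the absolute potential difference.
|ΔE| = |-1.25 − (-1.454)| = 0.204 V

0.204 V


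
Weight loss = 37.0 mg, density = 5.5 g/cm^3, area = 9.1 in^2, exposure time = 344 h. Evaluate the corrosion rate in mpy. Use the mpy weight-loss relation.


Apply the mpy weight-loss relation: CR = 534 * W / (D * A * T)
Numerator: 534 * 37.0 = 19758.0
Denominator: 5.5 * 9.1 * 344 = 17217.2
CR = 19758.0 / 17217.2 = 1.148 mpy

1.148 mpy


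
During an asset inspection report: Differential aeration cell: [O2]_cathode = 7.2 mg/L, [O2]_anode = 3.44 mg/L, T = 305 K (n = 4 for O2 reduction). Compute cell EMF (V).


Apply the Nernst concentration-cell relation: E = (RT/nF)*ln(C_cathode/C_anode)
RT/nF = 8.314*305/(4*96485) = 0.00657037 V
ln(7.2/3.44) = 0.73861
E = 0.00657037 * 0.73861 = 0.00485 V

0.00485 V


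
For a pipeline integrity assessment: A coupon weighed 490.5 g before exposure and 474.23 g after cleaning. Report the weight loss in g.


Weight loss = initial − final
WL = 490.5 − 474.23 = 16.27 g

16.27 g


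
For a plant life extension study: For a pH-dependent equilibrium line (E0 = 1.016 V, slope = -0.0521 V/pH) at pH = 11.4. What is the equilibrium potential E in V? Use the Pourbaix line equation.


Apply the Pourbaix line equation: E = E0 + slope*pH
E = 1.016 + (-0.0521)*11.4 = 1.016 + (-0.59394) = 0.42206 V
Rounded to 4 decimal places: E = 0.4221 V

0.4221 V


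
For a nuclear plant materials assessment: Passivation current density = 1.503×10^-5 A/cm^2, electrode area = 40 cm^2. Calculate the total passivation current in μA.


I = i_pass * A, then convert A → μA (×10^6)
I = 1.503×10^-5 * 40 * 10^6 = 601.2 μA

601.2 μA
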